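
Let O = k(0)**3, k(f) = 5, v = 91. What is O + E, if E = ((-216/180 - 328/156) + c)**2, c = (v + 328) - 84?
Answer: 4188384886/38025 ≈ 1.1015e+5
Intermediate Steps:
c = 335 (c = (91 + 328) - 84 = 419 - 84 = 335)
E = 4183631761/38025 (E = ((-216/180 - 328/156) + 335)**2 = ((-216*1/180 - 328*1/156) + 335)**2 = ((-6/5 - 82/39) + 335)**2 = (-644/195 + 335)**2 = (64681/195)**2 = 4183631761/38025 ≈ 1.1002e+5)
O = 125 (O = 5**3 = 125)
O + E = 125 + 4183631761/38025 = 4188384886/38025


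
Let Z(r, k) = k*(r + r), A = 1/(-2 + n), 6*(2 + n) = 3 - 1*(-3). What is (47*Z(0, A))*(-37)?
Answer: 0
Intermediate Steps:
n = -1 (n = -2 + (3 - 1*(-3))/6 = -2 + (3 + 3)/6 = -2 + (⅙)*6 = -2 + 1 = -1)
A = -⅓ (A = 1/(-2 - 1) = 1/(-3) = -⅓ ≈ -0.33333)
Z(r, k) = 2*k*r (Z(r, k) = k*(2*r) = 2*k*r)
(47*Z(0, A))*(-37) = (47*(2*(-⅓)*0))*(-37) = (47*0)*(-37) = 0*(-37) = 0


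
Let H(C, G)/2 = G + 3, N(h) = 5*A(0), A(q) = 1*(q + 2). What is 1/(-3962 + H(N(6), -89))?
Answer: -1/4134 ≈ -0.00024190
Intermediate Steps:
A(q) = 2 + q (A(q) = 1*(2 + q) = 2 + q)
N(h) = 10 (N(h) = 5*(2 + 0) = 5*2 = 10)
H(C, G) = 6 + 2*G (H(C, G) = 2*(G + 3) = 2*(3 + G) = 6 + 2*G)
1/(-3962 + H(N(6), -89)) = 1/(-3962 + (6 + 2*(-89))) = 1/(-3962 + (6 - 178)) = 1/(-3962 - 172) = 1/(-4134) = -1/4134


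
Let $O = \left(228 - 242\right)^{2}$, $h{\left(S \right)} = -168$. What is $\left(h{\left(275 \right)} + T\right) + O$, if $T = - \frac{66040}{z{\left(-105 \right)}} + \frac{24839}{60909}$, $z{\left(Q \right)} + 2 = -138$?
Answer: $\frac{213233555}{426363} \approx 500.12$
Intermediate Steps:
$z{\left(Q \right)} = -140$ ($z{\left(Q \right)} = -2 - 138 = -140$)
$O = 196$ ($O = \left(-14\right)^{2} = 196$)
$T = \frac{201295391}{426363}$ ($T = - \frac{66040}{-140} + \frac{24839}{60909} = \left(-66040\right) \left(- \frac{1}{140}\right) + 24839 \cdot \frac{1}{60909} = \frac{3302}{7} + \frac{24839}{60909} = \frac{201295391}{426363} \approx 472.12$)
$\left(h{\left(275 \right)} + T\right) + O = \left(-168 + \frac{201295391}{426363}\right) + 196 = \frac{129666407}{426363} + 196 = \frac{213233555}{426363}$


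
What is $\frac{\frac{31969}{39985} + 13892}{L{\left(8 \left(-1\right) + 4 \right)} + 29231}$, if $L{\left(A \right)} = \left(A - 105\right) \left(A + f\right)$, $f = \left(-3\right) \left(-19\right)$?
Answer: $\frac{61722621}{104200910} \approx 0.59234$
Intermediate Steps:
$f = 57$
$L{\left(A \right)} = \left(-105 + A\right) \left(57 + A\right)$ ($L{\left(A \right)} = \left(A - 105\right) \left(A + 57\right) = \left(-105 + A\right) \left(57 + A\right)$)
$\frac{\frac{31969}{39985} + 13892}{L{\left(8 \left(-1\right) + 4 \right)} + 29231} = \frac{\frac{31969}{39985} + 13892}{\left(-5985 + \left(8 \left(-1\right) + 4\right)^{2} - 48 \left(8 \left(-1\right) + 4\right)\right) + 29231} = \frac{31969 \cdot \frac{1}{39985} + 13892}{\left(-5985 + \left(-8 + 4\right)^{2} - 48 \left(-8 + 4\right)\right) + 29231} = \frac{\frac{31969}{39985} + 13892}{\left(-5985 + \left(-4\right)^{2} - -192\right) + 29231} = \frac{555503589}{39985 \left(\left(-5985 + 16 + 192\right) + 29231\right)} = \frac{555503589}{39985 \left(-5777 + 29231\right)} = \frac{555503589}{39985 \cdot 23454} = \frac{555503589}{39985} \cdot \frac{1}{23454} = \frac{61722621}{104200910}$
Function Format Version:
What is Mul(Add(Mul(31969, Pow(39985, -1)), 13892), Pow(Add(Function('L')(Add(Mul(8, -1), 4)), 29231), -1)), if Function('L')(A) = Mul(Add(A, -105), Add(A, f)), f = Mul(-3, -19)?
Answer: Rational(61722621, 104200910) ≈ 0.59234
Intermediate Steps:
f = 57
Function('L')(A) = Mul(Add(-105, A), Add(57, A)) (Function('L')(A) = Mul(Add(A, -105), Add(A, 57)) = Mul(Add(-105, A), Add(57, A)))
Mul(Add(Mul(31969, Pow(39985, -1)), 13892), Pow(Add(Function('L')(Add(Mul(8, -1), 4)), 29231), -1)) = Mul(Add(Mul(31969, Pow(39985, -1)), 13892), Pow(Add(Add(-5985, Pow(Add(Mul(8, -1), 4), 2), Mul(-48, Add(Mul(8, -1), 4))), 29231), -1)) = Mul(Add(Mul(31969, Rational(1, 39985)), 13892), Pow(Add(Add(-5985, Pow(Add(-8, 4), 2), Mul(-48, Add(-8, 4))), 29231), -1)) = Mul(Add(Rational(31969, 39985), 13892), Pow(Add(Add(-5985, Pow(-4, 2), Mul(-48, -4)), 29231), -1)) = Mul(Rational(555503589, 39985), Pow(Add(Add(-5985, 16, 192), 29231), -1)) = Mul(Rational(555503589, 39985), Pow(Add(-5777, 29231), -1)) = Mul(Rational(555503589, 39985), Pow(23454, -1)) = Mul(Rational(555503589, 39985), Rational(1, 23454)) = Rational(61722621, 104200910)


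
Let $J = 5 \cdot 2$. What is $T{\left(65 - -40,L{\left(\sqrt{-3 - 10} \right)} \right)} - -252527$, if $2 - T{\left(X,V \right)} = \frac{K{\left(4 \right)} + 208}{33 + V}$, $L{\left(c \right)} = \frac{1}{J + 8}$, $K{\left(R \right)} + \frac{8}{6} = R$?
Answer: $\frac{150250963}{595} \approx 2.5252 \cdot 10^{5}$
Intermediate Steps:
$J = 10$
$K{\left(R \right)} = - \frac{4}{3} + R$
$L{\left(c \right)} = \frac{1}{18}$ ($L{\left(c \right)} = \frac{1}{10 + 8} = \frac{1}{18}$)
$T{\left(X,V \right)} = 2 - \frac{632}{3 \left(33 + V\right)}$ ($T{\left(X,V \right)} = 2 - \frac{\left(- \frac{4}{3} + 4\right) + 208}{33 + V} = 2 - \frac{\frac{8}{3} + 208}{33 + V} = 2 - \frac{632}{3 \left(33 + V\right)}$)
$T{\left(65 - -40,L{\left(\sqrt{-3 - 10} \right)} \right)} - -252527 = \frac{2 \left(-217 + 3 \cdot \frac{1}{18}\right)}{3 \left(33 + \frac{1}{18}\right)} - -252527 = \frac{2 \left(-217 + \frac{1}{6}\right)}{3 \cdot \frac{595}{18}} + 252527 = \frac{2}{3} \cdot \frac{18}{595} \left(- \frac{1301}{6}\right) + 252527 = - \frac{2602}{595} + 252527 = \frac{150250963}{595}$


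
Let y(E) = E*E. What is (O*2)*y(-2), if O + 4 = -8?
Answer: -96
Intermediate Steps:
y(E) = E**2
O = -12 (O = -4 - 8 = -12)
(O*2)*y(-2) = -12*2*(-2)**2 = -24*4 = -96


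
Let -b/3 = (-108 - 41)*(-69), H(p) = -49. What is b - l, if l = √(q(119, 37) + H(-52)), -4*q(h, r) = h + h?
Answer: -30843 - I*√434/2 ≈ -30843.0 - 10.416*I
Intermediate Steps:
q(h, r) = -h/2 (q(h, r) = -(h + h)/4 = -h/2)
l = I*√434/2 (l = √(-½*119 - 49) = √(-119/2 - 49) = √(-217/2) = I*√434/2 ≈ 10.416*I)
b = -30843 (b = -3*(-108 - 41)*(-69) = -(-447)*(-69) = -3*10281 = -30843)
b - l = -30843 - I*√434/2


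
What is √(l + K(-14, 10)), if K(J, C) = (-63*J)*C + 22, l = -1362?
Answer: 2*√1870 ≈ 86.487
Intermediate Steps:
K(J, C) = 22 - 63*C*J (K(J, C) = -63*C*J + 22 = 22 - 63*C*J)
√(l + K(-14, 10)) = √(-1362 + (22 - 63*10*(-14))) = √(-1362 + (22 + 8820)) = √(-1362 + 8842) = √7480 = 2*√1870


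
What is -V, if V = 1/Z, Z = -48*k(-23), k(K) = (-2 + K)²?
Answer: 1/30000 ≈ 3.3333e-5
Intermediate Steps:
Z = -30000 (Z = -48*(-2 - 23)² = -48*(-25)² = -48*625 = -30000)
V = -1/30000 (V = 1/(-30000) = -1/30000 ≈ -3.3333e-5)
-V = -1*(-1/30000) = 1/30000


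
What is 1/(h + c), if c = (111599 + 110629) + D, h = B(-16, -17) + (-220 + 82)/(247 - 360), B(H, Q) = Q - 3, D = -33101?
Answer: 113/21369229 ≈ 5.2880e-6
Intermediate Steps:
B(H, Q) = -3 + Q
h = -2122/113 (h = (-3 - 17) + (-220 + 82)/(247 - 360) = -20 - 138/(-113) = -20 - 1/113*(-138) = -20 + 138/113 = -2122/113 ≈ -18.779)
c = 189127 (c = (111599 + 110629) - 33101 = 222228 - 33101 = 189127)
1/(h + c) = 1/(-2122/113 + 189127) = 1/(21369229/113) = 113/21369229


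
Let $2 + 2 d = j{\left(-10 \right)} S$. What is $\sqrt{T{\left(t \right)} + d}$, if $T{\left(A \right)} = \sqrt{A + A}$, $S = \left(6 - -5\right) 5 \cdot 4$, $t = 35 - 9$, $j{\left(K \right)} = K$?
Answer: $\sqrt{-1101 + 2 \sqrt{13}} \approx 33.073 i$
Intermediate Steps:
$t = 26$ ($t = 35 - 9 = 26$)
$S = 220$ ($S = \left(6 + 5\right) 5 \cdot 4 = 11 \cdot 5 \cdot 4 = 55 \cdot 4 = 220$)
$T{\left(A \right)} = \sqrt{2} \sqrt{A}$ ($T{\left(A \right)} = \sqrt{2 A} = \sqrt{2} \sqrt{A}$)
$d = -1101$ ($d = -1 + \frac{\left(-10\right) 220}{2} = -1 + \frac{1}{2} \left(-2200\right) = -1 - 1100 = -1101$)
$\sqrt{T{\left(t \right)} + d} = \sqrt{\sqrt{2} \sqrt{26} - 1101} = \sqrt{2 \sqrt{13} - 1101} = \sqrt{-1101 + 2 \sqrt{13}}$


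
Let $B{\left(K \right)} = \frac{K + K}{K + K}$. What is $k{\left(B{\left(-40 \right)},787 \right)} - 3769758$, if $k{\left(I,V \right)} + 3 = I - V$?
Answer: $-3770547$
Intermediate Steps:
$B{\left(K \right)} = 1$ ($B{\left(K \right)} = \frac{2 K}{2 K} = 2 K \frac{1}{2 K} = 1$)
$k{\left(I,V \right)} = -3 + I - V$ ($k{\left(I,V \right)} = -3 + \left(I - V\right) = -3 + I - V$)
$k{\left(B{\left(-40 \right)},787 \right)} - 3769758 = \left(-3 + 1 - 787\right) - 3769758 = -789 - 3769758 = -3770547$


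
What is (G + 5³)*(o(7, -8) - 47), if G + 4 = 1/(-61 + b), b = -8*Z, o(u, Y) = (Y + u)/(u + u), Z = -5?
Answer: -836930/147 ≈ -5693.4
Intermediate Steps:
o(u, Y) = (Y + u)/(2*u) (o(u, Y) = (Y + u)/((2*u)) = (Y + u)*(1/(2*u)) = (Y + u)/(2*u))
b = 40 (b = -8*(-5) = 40)
G = -85/21 (G = -4 + 1/(-61 + 40) = -4 + 1/(-21) = -4 - 1/21 = -85/21 ≈ -4.0476)
(G + 5³)*(o(7, -8) - 47) = (-85/21 + 5³)*((½)*(-8 + 7)/7 - 47) = (-85/21 + 125)*((½)*(⅐)*(-1) - 47) = 2540*(-1/14 - 47)/21 = (2540/21)*(-659/14) = -836930/147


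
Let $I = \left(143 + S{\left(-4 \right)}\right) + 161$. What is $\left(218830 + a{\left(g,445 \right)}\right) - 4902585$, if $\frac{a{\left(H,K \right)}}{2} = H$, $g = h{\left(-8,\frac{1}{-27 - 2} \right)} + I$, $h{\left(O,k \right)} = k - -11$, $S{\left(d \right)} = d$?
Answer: $- \frac{135810859}{29} \approx -4.6831 \cdot 10^{6}$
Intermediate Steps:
$h{\left(O,k \right)} = 11 + k$ ($h{\left(O,k \right)} = k + 11 = 11 + k$)
$I = 300$ ($I = \left(143 - 4\right) + 161 = 139 + 161 = 300$)
$g = \frac{9018}{29}$ ($g = \left(11 + \frac{1}{-27 - 2}\right) + 300 = \left(11 + \frac{1}{-29}\right) + 300 = \left(11 - \frac{1}{29}\right) + 300 = \frac{318}{29} + 300 = \frac{9018}{29} \approx 310.97$)
$a{\left(H,K \right)} = 2 H$
$\left(218830 + a{\left(g,445 \right)}\right) - 4902585 = \left(218830 + 2 \cdot \frac{9018}{29}\right) - 4902585 = \left(218830 + \frac{18036}{29}\right) - 4902585 = \frac{6364106}{29} - 4902585 = - \frac{135810859}{29}$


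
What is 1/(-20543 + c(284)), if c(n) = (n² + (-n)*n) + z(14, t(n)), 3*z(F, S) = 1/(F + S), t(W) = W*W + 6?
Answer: -242028/4971981203 ≈ -4.8678e-5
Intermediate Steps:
t(W) = 6 + W² (t(W) = W² + 6 = 6 + W²)
z(F, S) = 1/(3*(F + S))
c(n) = 1/(3*(20 + n²)) (c(n) = (n² + (-n)*n) + 1/(3*(14 + (6 + n²))) = (n² - n²) + 1/(3*(20 + n²)) = 0 + 1/(3*(20 + n²)) = 1/(3*(20 + n²)))
1/(-20543 + c(284)) = 1/(-20543 + 1/(3*(20 + 284²))) = 1/(-20543 + 1/(3*(20 + 80656))) = 1/(-20543 + (⅓)/80676) = 1/(-20543 + (⅓)*(1/80676)) = 1/(-20543 + 1/242028) = 1/(-4971981203/242028) = -242028/4971981203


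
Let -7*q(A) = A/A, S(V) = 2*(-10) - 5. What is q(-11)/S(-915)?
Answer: 1/175 ≈ 0.0057143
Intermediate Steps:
S(V) = -25 (S(V) = -20 - 5 = -25)
q(A) = -1/7 (q(A) = -A/(7*A) = -1/7*1 = -1/7)
q(-11)/S(-915) = -1/7/(-25) = -1/7*(-1/25) = 1/175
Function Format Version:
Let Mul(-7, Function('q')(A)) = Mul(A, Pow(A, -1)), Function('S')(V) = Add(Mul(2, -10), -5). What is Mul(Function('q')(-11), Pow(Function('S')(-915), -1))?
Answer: Rational(1, 175) ≈ 0.0057143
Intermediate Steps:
Function('S')(V) = -25 (Function('S')(V) = Add(-20, -5) = -25)
Function('q')(A) = Rational(-1, 7) (Function('q')(A) = Mul(Rational(-1, 7), Mul(A, Pow(A, -1))) = Mul(Rational(-1, 7), 1) = Rational(-1, 7))
Mul(Function('q')(-11), Pow(Function('S')(-915), -1)) = Mul(Rational(-1, 7), Pow(-25, -1)) = Mul(Rational(-1, 7), Rational(-1, 25)) = Rational(1, 175)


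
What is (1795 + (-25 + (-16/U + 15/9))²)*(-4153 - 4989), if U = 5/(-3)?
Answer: -4080175162/225 ≈ -1.8134e+7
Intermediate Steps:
U = -5/3 (U = 5*(-⅓) = -5/3 ≈ -1.6667)
(1795 + (-25 + (-16/U + 15/9))²)*(-4153 - 4989) = (1795 + (-25 + (-16/(-5/3) + 15/9))²)*(-4153 - 4989) = (1795 + (-25 + (-16*(-⅗) + 15*(⅑)))²)*(-9142) = (1795 + (-25 + (48/5 + 5/3))²)*(-9142) = (1795 + (-25 + 169/15)²)*(-9142) = (1795 + (-206/15)²)*(-9142) = (1795 + 42436/225)*(-9142) = (446311/225)*(-9142) = -4080175162/225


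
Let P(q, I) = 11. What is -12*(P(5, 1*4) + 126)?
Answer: -1644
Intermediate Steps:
-12*(P(5, 1*4) + 126) = -12*(11 + 126) = -12*137 = -1644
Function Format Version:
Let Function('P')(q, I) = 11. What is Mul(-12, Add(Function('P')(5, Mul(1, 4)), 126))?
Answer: -1644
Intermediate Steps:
Mul(-12, Add(Function('P')(5, Mul(1, 4)), 126)) = Mul(-12, Add(11, 126)) = Mul(-12, 137) = -1644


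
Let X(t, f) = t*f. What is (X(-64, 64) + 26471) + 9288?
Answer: 31663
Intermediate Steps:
X(t, f) = f*t
(X(-64, 64) + 26471) + 9288 = (64*(-64) + 26471) + 9288 = (-4096 + 26471) + 9288 = 22375 + 9288 = 31663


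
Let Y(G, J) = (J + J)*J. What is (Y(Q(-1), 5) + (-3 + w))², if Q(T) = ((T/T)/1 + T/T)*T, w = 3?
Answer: 2500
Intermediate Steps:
Q(T) = 2*T (Q(T) = (1*1 + 1)*T = (1 + 1)*T = 2*T)
Y(G, J) = 2*J² (Y(G, J) = (2*J)*J = 2*J²)
(Y(Q(-1), 5) + (-3 + w))² = (2*5² + (-3 + 3))² = (2*25 + 0)² = (50 + 0)² = 50² = 2500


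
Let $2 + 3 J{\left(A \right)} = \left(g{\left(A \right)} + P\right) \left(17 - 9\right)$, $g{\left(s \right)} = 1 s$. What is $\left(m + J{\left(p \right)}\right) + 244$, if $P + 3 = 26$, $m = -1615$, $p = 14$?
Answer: $-1273$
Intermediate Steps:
$g{\left(s \right)} = s$
$P = 23$ ($P = -3 + 26 = 23$)
$J{\left(A \right)} = \frac{182}{3} + \frac{8 A}{3}$ ($J{\left(A \right)} = - \frac{2}{3} + \frac{\left(A + 23\right) \left(17 - 9\right)}{3} = - \frac{2}{3} + \frac{\left(23 + A\right) 8}{3} = - \frac{2}{3} + \frac{184 + 8 A}{3} = - \frac{2}{3} + \left(\frac{184}{3} + \frac{8 A}{3}\right) = \frac{182}{3} + \frac{8 A}{3}$)
$\left(m + J{\left(p \right)}\right) + 244 = \left(-1615 + \left(\frac{182}{3} + \frac{8}{3} \cdot 14\right)\right) + 244 = \left(-1615 + \left(\frac{182}{3} + \frac{112}{3}\right)\right) + 244 = \left(-1615 + 98\right) + 244 = -1517 + 244 = -1273$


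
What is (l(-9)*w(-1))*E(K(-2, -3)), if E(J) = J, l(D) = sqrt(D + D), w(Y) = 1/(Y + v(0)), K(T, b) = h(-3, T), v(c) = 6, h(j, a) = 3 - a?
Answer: 3*I*sqrt(2) ≈ 4.2426*I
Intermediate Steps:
K(T, b) = 3 - T
w(Y) = 1/(6 + Y) (w(Y) = 1/(Y + 6) = 1/(6 + Y))
l(D) = sqrt(2)*sqrt(D) (l(D) = sqrt(2*D) = sqrt(2)*sqrt(D))
(l(-9)*w(-1))*E(K(-2, -3)) = ((sqrt(2)*sqrt(-9))/(6 - 1))*(3 - 1*(-2)) = ((sqrt(2)*(3*I))/5)*(3 + 2) = ((3*I*sqrt(2))*(1/5))*5 = (3*I*sqrt(2)/5)*5 = 3*I*sqrt(2)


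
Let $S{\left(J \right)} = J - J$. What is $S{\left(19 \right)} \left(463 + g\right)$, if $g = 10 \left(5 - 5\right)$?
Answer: $0$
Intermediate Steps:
$S{\left(J \right)} = 0$
$g = 0$ ($g = 10 \cdot 0 = 0$)
$S{\left(19 \right)} \left(463 + g\right) = 0 \left(463 + 0\right) = 0 \cdot 463 = 0$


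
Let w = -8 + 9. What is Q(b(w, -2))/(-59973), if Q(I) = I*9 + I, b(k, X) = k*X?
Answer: 20/59973 ≈ 0.00033348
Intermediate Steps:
w = 1
b(k, X) = X*k
Q(I) = 10*I (Q(I) = 9*I + I = 10*I)
Q(b(w, -2))/(-59973) = (10*(-2*1))/(-59973) = (10*(-2))*(-1/59973) = -20*(-1/59973) = 20/59973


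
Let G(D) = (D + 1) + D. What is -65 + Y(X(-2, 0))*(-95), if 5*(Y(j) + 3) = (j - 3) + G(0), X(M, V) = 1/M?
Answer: 535/2 ≈ 267.50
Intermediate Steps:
G(D) = 1 + 2*D (G(D) = (1 + D) + D = 1 + 2*D)
Y(j) = -17/5 + j/5 (Y(j) = -3 + ((j - 3) + (1 + 2*0))/5 = -3 + ((-3 + j) + (1 + 0))/5 = -3 + ((-3 + j) + 1)/5 = -3 + (-2 + j)/5 = -3 + (-⅖ + j/5) = -17/5 + j/5)
-65 + Y(X(-2, 0))*(-95) = -65 + (-17/5 + (⅕)/(-2))*(-95) = -65 + (-17/5 + (⅕)*(-½))*(-95) = -65 + (-17/5 - ⅒)*(-95) = -65 - 7/2*(-95) = -65 + 665/2 = 535/2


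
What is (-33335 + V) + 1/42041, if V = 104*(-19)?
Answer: -1484509750/42041 ≈ -35311.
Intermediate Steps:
V = -1976
(-33335 + V) + 1/42041 = (-33335 - 1976) + 1/42041 = -35311 + 1/42041 = -1484509750/42041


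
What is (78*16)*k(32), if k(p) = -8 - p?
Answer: -49920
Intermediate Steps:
(78*16)*k(32) = (78*16)*(-8 - 1*32) = 1248*(-8 - 32) = 1248*(-40) = -49920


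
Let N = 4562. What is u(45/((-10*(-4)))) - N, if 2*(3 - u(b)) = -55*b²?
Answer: -579097/128 ≈ -4524.2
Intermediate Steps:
u(b) = 3 + 55*b²/2 (u(b) = 3 - (-55)*b²/2 = 3 + 55*b²/2)
u(45/((-10*(-4)))) - N = (3 + 55*(45/((-10*(-4))))²/2) - 1*4562 = (3 + 55*(45/40)²/2) - 4562 = (3 + 55*(45*(1/40))²/2) - 4562 = (3 + 55*(9/8)²/2) - 4562 = (3 + (55/2)*(81/64)) - 4562 = (3 + 4455/128) - 4562 = 4839/128 - 4562 = -579097/128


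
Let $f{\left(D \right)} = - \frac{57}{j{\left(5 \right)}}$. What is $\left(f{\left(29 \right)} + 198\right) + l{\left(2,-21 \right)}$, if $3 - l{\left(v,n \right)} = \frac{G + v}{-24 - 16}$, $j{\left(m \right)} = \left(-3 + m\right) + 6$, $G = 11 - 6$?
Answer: $\frac{3881}{20} \approx 194.05$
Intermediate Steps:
$G = 5$
$j{\left(m \right)} = 3 + m$
$f{\left(D \right)} = - \frac{57}{8}$ ($f{\left(D \right)} = - \frac{57}{3 + 5} = - \frac{57}{8}$)
$l{\left(v,n \right)} = \frac{25}{8} + \frac{v}{40}$ ($l{\left(v,n \right)} = 3 - \frac{5 + v}{-24 - 16} = 3 - \frac{5 + v}{-40} = 3 - \left(5 + v\right) \left(- \frac{1}{40}\right) = 3 - \left(- \frac{1}{8} - \frac{v}{40}\right) = 3 + \left(\frac{1}{8} + \frac{v}{40}\right) = \frac{25}{8} + \frac{v}{40}$)
$\left(f{\left(29 \right)} + 198\right) + l{\left(2,-21 \right)} = \left(- \frac{57}{8} + 198\right) + \left(\frac{25}{8} + \frac{1}{40} \cdot 2\right) = \frac{1527}{8} + \left(\frac{25}{8} + \frac{1}{20}\right) = \frac{1527}{8} + \frac{127}{40} = \frac{3881}{20}$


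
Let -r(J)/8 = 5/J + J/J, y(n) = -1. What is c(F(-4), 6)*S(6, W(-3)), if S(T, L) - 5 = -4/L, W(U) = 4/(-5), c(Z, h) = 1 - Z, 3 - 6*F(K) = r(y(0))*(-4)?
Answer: -625/3 ≈ -208.33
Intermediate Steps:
r(J) = -8 - 40/J (r(J) = -8*(5/J + J/J) = -8*(5/J + 1) = -8*(1 + 5/J) = -8 - 40/J)
F(K) = 131/6 (F(K) = 1/2 - (-8 - 40/(-1))*(-4)/6 = 1/2 - (-8 - 40*(-1))*(-4)/6 = 1/2 - (-8 + 40)*(-4)/6 = 1/2 - 16*(-4)/3 = 1/2 - 1/6*(-128) = 1/2 + 64/3 = 131/6)
W(U) = -4/5 (W(U) = 4*(-1/5) = -4/5)
S(T, L) = 5 - 4/L
c(F(-4), 6)*S(6, W(-3)) = (1 - 1*131/6)*(5 - 4/(-4/5)) = (1 - 131/6)*(5 - 4*(-5/4)) = -125*(5 + 5)/6 = -125/6*10 = -625/3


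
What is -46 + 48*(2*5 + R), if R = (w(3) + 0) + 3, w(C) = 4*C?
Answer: 1154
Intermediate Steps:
R = 15 (R = (4*3 + 0) + 3 = (12 + 0) + 3 = 12 + 3 = 15)
-46 + 48*(2*5 + R) = -46 + 48*(2*5 + 15) = -46 + 48*(10 + 15) = -46 + 48*25 = -46 + 1200 = 1154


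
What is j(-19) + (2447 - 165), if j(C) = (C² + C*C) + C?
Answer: 2985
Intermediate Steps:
j(C) = C + 2*C² (j(C) = (C² + C²) + C = 2*C² + C = C + 2*C²)
j(-19) + (2447 - 165) = -19*(1 + 2*(-19)) + (2447 - 165) = -19*(1 - 38) + 2282 = -19*(-37) + 2282 = 703 + 2282 = 2985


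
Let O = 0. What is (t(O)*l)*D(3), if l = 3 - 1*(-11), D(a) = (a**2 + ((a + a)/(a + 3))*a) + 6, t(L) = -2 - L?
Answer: -504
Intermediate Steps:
D(a) = 6 + a**2 + 2*a**2/(3 + a) (D(a) = (a**2 + ((2*a)/(3 + a))*a) + 6 = (a**2 + (2*a/(3 + a))*a) + 6 = (a**2 + 2*a**2/(3 + a)) + 6 = 6 + a**2 + 2*a**2/(3 + a))
l = 14 (l = 3 + 11 = 14)
(t(O)*l)*D(3) = ((-2 - 1*0)*14)*((18 + 3**3 + 5*3**2 + 6*3)/(3 + 3)) = ((-2 + 0)*14)*((18 + 27 + 5*9 + 18)/6) = (-2*14)*((18 + 27 + 45 + 18)/6) = -14*108/3 = -28*18 = -504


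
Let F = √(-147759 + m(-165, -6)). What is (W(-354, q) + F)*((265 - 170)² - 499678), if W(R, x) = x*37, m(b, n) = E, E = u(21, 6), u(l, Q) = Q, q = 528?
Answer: -9585397008 - 1471959*I*√16417 ≈ -9.5854e+9 - 1.886e+8*I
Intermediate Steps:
E = 6
m(b, n) = 6
W(R, x) = 37*x
F = 3*I*√16417 (F = √(-147759 + 6) = √(-147753) = 3*I*√16417 ≈ 384.39*I)
(W(-354, q) + F)*((265 - 170)² - 499678) = (37*528 + 3*I*√16417)*((265 - 170)² - 499678) = (19536 + 3*I*√16417)*(95² - 499678) = (19536 + 3*I*√16417)*(9025 - 499678) = (19536 + 3*I*√16417)*(-490653) = -9585397008 - 1471959*I*√16417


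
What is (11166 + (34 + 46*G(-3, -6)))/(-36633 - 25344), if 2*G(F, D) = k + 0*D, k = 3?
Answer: -11269/61977 ≈ -0.18183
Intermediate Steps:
G(F, D) = 3/2 (G(F, D) = (3 + 0*D)/2 = (3 + 0)/2 = (1/2)*3 = 3/2)
(11166 + (34 + 46*G(-3, -6)))/(-36633 - 25344) = (11166 + (34 + 46*(3/2)))/(-36633 - 25344) = (11166 + (34 + 69))/(-61977) = (11166 + 103)*(-1/61977) = 11269*(-1/61977) = -11269/61977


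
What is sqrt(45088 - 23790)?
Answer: sqrt(21298) ≈ 145.94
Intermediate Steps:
sqrt(45088 - 23790) = sqrt(21298)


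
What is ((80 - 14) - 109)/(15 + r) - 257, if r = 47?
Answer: -15977/62 ≈ -257.69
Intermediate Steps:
((80 - 14) - 109)/(15 + r) - 257 = ((80 - 14) - 109)/(15 + 47) - 257 = (66 - 109)/62 - 257 = -43*1/62 - 257 = -43/62 - 257 = -15977/62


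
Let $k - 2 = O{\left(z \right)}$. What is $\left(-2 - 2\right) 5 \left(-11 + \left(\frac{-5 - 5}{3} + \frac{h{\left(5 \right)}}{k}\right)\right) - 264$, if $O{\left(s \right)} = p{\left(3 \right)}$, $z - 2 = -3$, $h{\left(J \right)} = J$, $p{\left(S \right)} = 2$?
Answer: $- \frac{7}{3} \approx -2.3333$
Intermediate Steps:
$z = -1$ ($z = 2 - 3 = -1$)
$O{\left(s \right)} = 2$
$k = 4$ ($k = 2 + 2 = 4$)
$\left(-2 - 2\right) 5 \left(-11 + \left(\frac{-5 - 5}{3} + \frac{h{\left(5 \right)}}{k}\right)\right) - 264 = \left(-2 - 2\right) 5 \left(-11 + \left(\frac{-5 - 5}{3} + \frac{5}{4}\right)\right) - 264 = \left(-4\right) 5 \left(-11 + \left(\left(-10\right) \frac{1}{3} + 5 \cdot \frac{1}{4}\right)\right) - 264 = - 20 \left(-11 + \left(- \frac{10}{3} + \frac{5}{4}\right)\right) - 264 = - 20 \left(-11 - \frac{25}{12}\right) - 264 = \left(-20\right) \left(- \frac{157}{12}\right) - 264 = \frac{785}{3} - 264 = - \frac{7}{3}$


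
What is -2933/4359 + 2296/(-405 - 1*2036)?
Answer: -17167717/10640319 ≈ -1.6135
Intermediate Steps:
-2933/4359 + 2296/(-405 - 1*2036) = -2933*1/4359 + 2296/(-405 - 2036) = -2933/4359 + 2296/(-2441) = -2933/4359 + 2296*(-1/2441) = -2933/4359 - 2296/2441 = -17167717/10640319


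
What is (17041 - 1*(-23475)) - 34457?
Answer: 6059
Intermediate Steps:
(17041 - 1*(-23475)) - 34457 = (17041 + 23475) - 34457 = 40516 - 34457 = 6059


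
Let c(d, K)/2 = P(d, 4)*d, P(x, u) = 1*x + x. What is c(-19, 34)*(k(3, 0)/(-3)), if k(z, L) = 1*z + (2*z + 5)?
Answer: -20216/3 ≈ -6738.7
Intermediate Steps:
P(x, u) = 2*x (P(x, u) = x + x = 2*x)
k(z, L) = 5 + 3*z (k(z, L) = z + (5 + 2*z) = 5 + 3*z)
c(d, K) = 4*d² (c(d, K) = 2*((2*d)*d) = 2*(2*d²) = 4*d²)
c(-19, 34)*(k(3, 0)/(-3)) = (4*(-19)²)*((5 + 3*3)/(-3)) = (4*361)*((5 + 9)*(-⅓)) = 1444*(14*(-⅓)) = 1444*(-14/3) = -20216/3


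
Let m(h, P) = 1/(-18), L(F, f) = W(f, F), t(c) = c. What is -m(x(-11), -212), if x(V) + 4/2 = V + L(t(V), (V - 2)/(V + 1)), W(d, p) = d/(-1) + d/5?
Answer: 1/18 ≈ 0.055556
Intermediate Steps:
W(d, p) = -4*d/5 (W(d, p) = d*(-1) + d*(⅕) = -d + d/5 = -4*d/5)
L(F, f) = -4*f/5
x(V) = -2 + V - 4*(-2 + V)/(5*(1 + V)) (x(V) = -2 + (V - 4*(V - 2)/(5*(V + 1))) = -2 + (V - 4*(-2 + V)/(5*(1 + V))) = -2 + V - 4*(-2 + V)/(5*(1 + V)))
m(h, P) = -1/18
-m(x(-11), -212) = -1*(-1/18) = 1/18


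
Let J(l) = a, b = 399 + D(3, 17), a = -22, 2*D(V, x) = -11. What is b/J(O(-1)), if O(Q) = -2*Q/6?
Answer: -787/44 ≈ -17.886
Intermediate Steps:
D(V, x) = -11/2 (D(V, x) = (1/2)*(-11) = -11/2)
O(Q) = -Q/3 (O(Q) = -2*Q/6 = -Q/3)
b = 787/2 (b = 399 - 11/2 = 787/2 ≈ 393.50)
J(l) = -22
b/J(O(-1)) = (787/2)/(-22) = (787/2)*(-1/22) = -787/44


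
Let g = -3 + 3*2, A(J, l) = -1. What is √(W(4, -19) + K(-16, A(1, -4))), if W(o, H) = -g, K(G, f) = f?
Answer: 2*I ≈ 2.0*I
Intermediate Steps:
g = 3 (g = -3 + 6 = 3)
W(o, H) = -3 (W(o, H) = -1*3 = -3)
√(W(4, -19) + K(-16, A(1, -4))) = √(-3 - 1) = √(-4) = 2*I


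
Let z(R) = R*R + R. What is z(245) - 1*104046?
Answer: -43776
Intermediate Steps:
z(R) = R + R² (z(R) = R² + R = R + R²)
z(245) - 1*104046 = 245*(1 + 245) - 1*104046 = 245*246 - 104046 = 60270 - 104046 = -43776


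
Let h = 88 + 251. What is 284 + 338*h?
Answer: 114866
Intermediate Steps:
h = 339
284 + 338*h = 284 + 338*339 = 284 + 114582 = 114866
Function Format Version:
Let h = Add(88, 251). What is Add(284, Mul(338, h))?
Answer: 114866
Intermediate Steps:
h = 339
Add(284, Mul(338, h)) = Add(284, Mul(338, 339)) = Add(284, 114582) = 114866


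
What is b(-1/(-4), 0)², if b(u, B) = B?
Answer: 0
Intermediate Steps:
b(-1/(-4), 0)² = 0² = 0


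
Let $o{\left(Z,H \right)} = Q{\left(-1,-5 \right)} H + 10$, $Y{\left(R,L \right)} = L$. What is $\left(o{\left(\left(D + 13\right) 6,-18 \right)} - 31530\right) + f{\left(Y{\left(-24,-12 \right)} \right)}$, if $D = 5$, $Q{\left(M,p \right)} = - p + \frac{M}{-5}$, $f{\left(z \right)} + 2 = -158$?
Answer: $- \frac{158868}{5} \approx -31774.0$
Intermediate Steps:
$f{\left(z \right)} = -160$ ($f{\left(z \right)} = -2 - 158 = -160$)
$Q{\left(M,p \right)} = - p - \frac{M}{5}$ ($Q{\left(M,p \right)} = - p + M \left(- \frac{1}{5}\right) = - p - \frac{M}{5}$)
$o{\left(Z,H \right)} = 10 + \frac{26 H}{5}$ ($o{\left(Z,H \right)} = \left(\left(-1\right) \left(-5\right) - - \frac{1}{5}\right) H + 10 = \left(5 + \frac{1}{5}\right) H + 10 = \frac{26 H}{5} + 10 = 10 + \frac{26 H}{5}$)
$\left(o{\left(\left(D + 13\right) 6,-18 \right)} - 31530\right) + f{\left(Y{\left(-24,-12 \right)} \right)} = \left(\left(10 + \frac{26}{5} \left(-18\right)\right) - 31530\right) - 160 = \left(\left(10 - \frac{468}{5}\right) - 31530\right) - 160 = \left(- \frac{418}{5} - 31530\right) - 160 = - \frac{158068}{5} - 160 = - \frac{158868}{5}$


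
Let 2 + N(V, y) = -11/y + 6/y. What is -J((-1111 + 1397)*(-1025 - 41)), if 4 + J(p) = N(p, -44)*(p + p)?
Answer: -1150210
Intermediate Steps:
N(V, y) = -2 - 5/y (N(V, y) = -2 + (-11/y + 6/y) = -2 - 5/y)
J(p) = -4 - 83*p/22 (J(p) = -4 + (-2 - 5/(-44))*(p + p) = -4 + (-2 - 5*(-1/44))*(2*p) = -4 + (-2 + 5/44)*(2*p) = -4 - 83*p/22)
-J((-1111 + 1397)*(-1025 - 41)) = -(-4 - 83*(-1111 + 1397)*(-1025 - 41)/22) = -(-4 - 1079*(-1066)) = -(-4 - 83/22*(-304876)) = -(-4 + 1150214) = -1*1150210 = -1150210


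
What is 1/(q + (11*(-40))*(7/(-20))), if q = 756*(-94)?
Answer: -1/70910 ≈ -1.4102e-5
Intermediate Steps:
q = -71064
1/(q + (11*(-40))*(7/(-20))) = 1/(-71064 + (11*(-40))*(7/(-20))) = 1/(-71064 - 3080*(-1)/20) = 1/(-71064 - 440*(-7/20)) = 1/(-71064 + 154) = 1/(-70910) = -1/70910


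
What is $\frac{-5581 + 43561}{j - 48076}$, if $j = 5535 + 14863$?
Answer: $- \frac{6330}{4613} \approx -1.3722$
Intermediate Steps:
$j = 20398$
$\frac{-5581 + 43561}{j - 48076} = \frac{-5581 + 43561}{20398 - 48076} = \frac{37980}{-27678} = 37980 \left(- \frac{1}{27678}\right) = - \frac{6330}{4613}$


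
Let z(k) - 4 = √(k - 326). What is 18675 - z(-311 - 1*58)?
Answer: 18671 - I*√695 ≈ 18671.0 - 26.363*I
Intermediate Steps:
z(k) = 4 + √(-326 + k) (z(k) = 4 + √(k - 326) = 4 + √(-326 + k))
18675 - z(-311 - 1*58) = 18675 - (4 + √(-326 + (-311 - 1*58))) = 18675 - (4 + √(-326 + (-311 - 58))) = 18675 - (4 + √(-326 - 369)) = 18675 - (4 + √(-695)) = 18675 - (4 + I*√695) = 18675 + (-4 - I*√695) = 18671 - I*√695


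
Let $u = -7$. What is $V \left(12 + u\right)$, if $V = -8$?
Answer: $-40$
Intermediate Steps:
$V \left(12 + u\right) = - 8 \left(12 - 7\right) = \left(-8\right) 5 = -40$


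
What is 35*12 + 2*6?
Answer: 432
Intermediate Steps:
35*12 + 2*6 = 420 + 12 = 432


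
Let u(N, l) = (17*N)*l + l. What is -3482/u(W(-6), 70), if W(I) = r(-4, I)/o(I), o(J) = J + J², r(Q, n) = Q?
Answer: 5223/133 ≈ 39.271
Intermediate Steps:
W(I) = -4/(I*(1 + I)) (W(I) = -4*1/(I*(1 + I)) = -4/(I*(1 + I)))
u(N, l) = l + 17*N*l (u(N, l) = 17*N*l + l = l + 17*N*l)
-3482/u(W(-6), 70) = -3482*1/(70*(1 + 17*(-4/(-6*(1 - 6))))) = -3482*1/(70*(1 + 17*(-4*(-⅙)/(-5)))) = -3482*1/(70*(1 + 17*(-4*(-⅙)*(-⅕)))) = -3482*1/(70*(1 + 17*(-2/15))) = -3482*1/(70*(1 - 34/15)) = -3482/(70*(-19/15)) = -3482/(-266/3) = -3482*(-3/266) = 5223/133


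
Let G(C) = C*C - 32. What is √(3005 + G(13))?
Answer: √3142 ≈ 56.054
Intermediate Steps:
G(C) = -32 + C² (G(C) = C² - 32 = -32 + C²)
√(3005 + G(13)) = √(3005 + (-32 + 13²)) = √(3005 + (-32 + 169)) = √(3005 + 137) = √3142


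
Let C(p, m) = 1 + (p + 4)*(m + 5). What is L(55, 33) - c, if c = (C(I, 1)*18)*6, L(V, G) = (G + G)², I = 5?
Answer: -1584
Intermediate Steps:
C(p, m) = 1 + (4 + p)*(5 + m)
L(V, G) = 4*G² (L(V, G) = (2*G)² = 4*G²)
c = 5940 (c = ((21 + 4*1 + 5*5 + 1*5)*18)*6 = ((21 + 4 + 25 + 5)*18)*6 = (55*18)*6 = 990*6 = 5940)
L(55, 33) - c = 4*33² - 1*5940 = 4*1089 - 5940 = 4356 - 5940 = -1584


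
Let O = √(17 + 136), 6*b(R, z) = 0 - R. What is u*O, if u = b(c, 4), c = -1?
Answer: √17/2 ≈ 2.0616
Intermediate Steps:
b(R, z) = -R/6 (b(R, z) = (0 - R)/6 = (-R)/6 = -R/6)
O = 3*√17 (O = √153 = 3*√17 ≈ 12.369)
u = ⅙ (u = -⅙*(-1) = ⅙ ≈ 0.16667)
u*O = (3*√17)/6 = √17/2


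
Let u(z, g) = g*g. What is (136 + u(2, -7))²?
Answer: 34225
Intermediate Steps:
u(z, g) = g²
(136 + u(2, -7))² = (136 + (-7)²)² = (136 + 49)² = 185² = 34225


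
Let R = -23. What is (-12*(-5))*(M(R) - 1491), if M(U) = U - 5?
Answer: -91140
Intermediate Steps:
M(U) = -5 + U
(-12*(-5))*(M(R) - 1491) = (-12*(-5))*((-5 - 23) - 1491) = 60*(-28 - 1491) = 60*(-1519) = -91140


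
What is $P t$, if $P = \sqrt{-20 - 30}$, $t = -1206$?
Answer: $- 6030 i \sqrt{2} \approx - 8527.7 i$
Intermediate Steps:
$P = 5 i \sqrt{2}$ ($P = \sqrt{-50} = 5 i \sqrt{2} \approx 7.0711 i$)
$P t = 5 i \sqrt{2} \left(-1206\right) = - 6030 i \sqrt{2}$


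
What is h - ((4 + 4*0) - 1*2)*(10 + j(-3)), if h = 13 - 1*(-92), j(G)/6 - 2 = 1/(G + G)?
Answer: 63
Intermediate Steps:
j(G) = 12 + 3/G (j(G) = 12 + 6/(G + G) = 12 + 6/((2*G)) = 12 + 6*(1/(2*G)) = 12 + 3/G)
h = 105 (h = 13 + 92 = 105)
h - ((4 + 4*0) - 1*2)*(10 + j(-3)) = 105 - ((4 + 4*0) - 1*2)*(10 + (12 + 3/(-3))) = 105 - ((4 + 0) - 2)*(10 + (12 + 3*(-1/3))) = 105 - (4 - 2)*(10 + (12 - 1)) = 105 - 2*(10 + 11) = 105 - 2*21 = 105 - 1*42 = 105 - 42 = 63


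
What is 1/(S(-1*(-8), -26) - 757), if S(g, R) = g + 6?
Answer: -1/743 ≈ -0.0013459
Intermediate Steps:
S(g, R) = 6 + g
1/(S(-1*(-8), -26) - 757) = 1/((6 - 1*(-8)) - 757) = 1/((6 + 8) - 757) = 1/(14 - 757) = 1/(-743) = -1/743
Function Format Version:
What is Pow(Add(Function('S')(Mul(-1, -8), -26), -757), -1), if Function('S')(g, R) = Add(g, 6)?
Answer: Rational(-1, 743) ≈ -0.0013459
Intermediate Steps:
Function('S')(g, R) = Add(6, g)
Pow(Add(Function('S')(Mul(-1, -8), -26), -757), -1) = Pow(Add(Add(6, Mul(-1, -8)), -757), -1) = Pow(Add(Add(6, 8), -757), -1) = Pow(Add(14, -757), -1) = Pow(-743, -1) = Rational(-1, 743)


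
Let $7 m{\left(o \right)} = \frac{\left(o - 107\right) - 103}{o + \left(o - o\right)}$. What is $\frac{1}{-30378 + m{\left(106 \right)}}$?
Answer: $- \frac{371}{11270290} \approx -3.2918 \cdot 10^{-5}$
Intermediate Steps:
$m{\left(o \right)} = \frac{-210 + o}{7 o}$ ($m{\left(o \right)} = \frac{\left(\left(o - 107\right) - 103\right) \frac{1}{o + \left(o - o\right)}}{7} = \frac{\left(\left(-107 + o\right) - 103\right) \frac{1}{o + 0}}{7} = \frac{\left(-210 + o\right) \frac{1}{o}}{7} = \frac{\frac{1}{o} \left(-210 + o\right)}{7} = \frac{-210 + o}{7 o}$)
$\frac{1}{-30378 + m{\left(106 \right)}} = \frac{1}{-30378 + \frac{-210 + 106}{7 \cdot 106}} = \frac{1}{-30378 + \frac{1}{7} \cdot \frac{1}{106} \left(-104\right)} = \frac{1}{-30378 - \frac{52}{371}} = \frac{1}{- \frac{11270290}{371}} = - \frac{371}{11270290}$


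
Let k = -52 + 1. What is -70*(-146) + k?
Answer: 10169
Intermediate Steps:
k = -51
-70*(-146) + k = -70*(-146) - 51 = 10220 - 51 = 10169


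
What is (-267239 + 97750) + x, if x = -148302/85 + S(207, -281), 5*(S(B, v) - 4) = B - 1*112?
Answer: -14552912/85 ≈ -1.7121e+5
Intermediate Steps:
S(B, v) = -92/5 + B/5 (S(B, v) = 4 + (B - 1*112)/5 = 4 + (B - 112)/5 = 4 + (-112 + B)/5 = 4 + (-112/5 + B/5) = -92/5 + B/5)
x = -146347/85 (x = -148302/85 + (-92/5 + (1/5)*207) = -148302*1/85 + (-92/5 + 207/5) = -148302/85 + 23 = -146347/85 ≈ -1721.7)
(-267239 + 97750) + x = (-267239 + 97750) - 146347/85 = -169489 - 146347/85 = -14552912/85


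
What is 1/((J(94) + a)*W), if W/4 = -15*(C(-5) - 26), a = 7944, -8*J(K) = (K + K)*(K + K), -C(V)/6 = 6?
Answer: 1/13116720 ≈ 7.6239e-8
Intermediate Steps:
C(V) = -36 (C(V) = -6*6 = -36)
J(K) = -K**2/2 (J(K) = -(K + K)*(K + K)/8 = -2*K*2*K/8 = -K**2/2)
W = 3720 (W = 4*(-15*(-36 - 26)) = 4*(-15*(-62)) = 4*930 = 3720)
1/((J(94) + a)*W) = 1/((-1/2*94**2 + 7944)*3720) = (1/3720)/(-1/2*8836 + 7944) = (1/3720)/(-4418 + 7944) = (1/3720)/3526 = (1/3526)*(1/3720) = 1/13116720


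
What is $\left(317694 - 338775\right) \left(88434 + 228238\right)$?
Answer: $-6675762432$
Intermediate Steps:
$\left(317694 - 338775\right) \left(88434 + 228238\right) = \left(-21081\right) 316672 = -6675762432$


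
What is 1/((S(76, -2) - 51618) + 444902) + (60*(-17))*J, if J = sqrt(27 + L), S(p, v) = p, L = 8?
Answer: 1/393360 - 1020*sqrt(35) ≈ -6034.4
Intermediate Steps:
J = sqrt(35) (J = sqrt(27 + 8) = sqrt(35) ≈ 5.9161)
1/((S(76, -2) - 51618) + 444902) + (60*(-17))*J = 1/((76 - 51618) + 444902) + (60*(-17))*sqrt(35) = 1/(-51542 + 444902) - 1020*sqrt(35) = 1/393360 - 1020*sqrt(35)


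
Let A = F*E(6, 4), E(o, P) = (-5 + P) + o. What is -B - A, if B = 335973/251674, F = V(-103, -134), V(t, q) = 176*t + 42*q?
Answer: 29893501747/251674 ≈ 1.1878e+5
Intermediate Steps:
V(t, q) = 42*q + 176*t
F = -23756 (F = 42*(-134) + 176*(-103) = -5628 - 18128 = -23756)
E(o, P) = -5 + P + o
B = 335973/251674 (B = 335973*(1/251674) = 335973/251674 ≈ 1.3350)
A = -118780 (A = -23756*(-5 + 4 + 6) = -23756*5 = -118780)
-B - A = -1*335973/251674 - 1*(-118780) = -335973/251674 + 118780 = 29893501747/251674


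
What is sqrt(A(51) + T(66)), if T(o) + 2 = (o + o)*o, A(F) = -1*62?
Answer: 2*sqrt(2162) ≈ 92.995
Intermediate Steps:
A(F) = -62
T(o) = -2 + 2*o**2 (T(o) = -2 + (o + o)*o = -2 + (2*o)*o = -2 + 2*o**2)
sqrt(A(51) + T(66)) = sqrt(-62 + (-2 + 2*66**2)) = sqrt(-62 + (-2 + 2*4356)) = sqrt(-62 + (-2 + 8712)) = sqrt(-62 + 8710) = sqrt(8648) = 2*sqrt(2162)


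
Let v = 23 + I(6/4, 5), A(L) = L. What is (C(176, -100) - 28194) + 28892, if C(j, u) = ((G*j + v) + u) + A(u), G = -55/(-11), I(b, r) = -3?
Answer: 1398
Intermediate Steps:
G = 5 (G = -55*(-1/11) = 5)
v = 20 (v = 23 - 3 = 20)
C(j, u) = 20 + 2*u + 5*j (C(j, u) = ((5*j + 20) + u) + u = ((20 + 5*j) + u) + u = (20 + u + 5*j) + u = 20 + 2*u + 5*j)
(C(176, -100) - 28194) + 28892 = ((20 + 2*(-100) + 5*176) - 28194) + 28892 = ((20 - 200 + 880) - 28194) + 28892 = (700 - 28194) + 28892 = -27494 + 28892 = 1398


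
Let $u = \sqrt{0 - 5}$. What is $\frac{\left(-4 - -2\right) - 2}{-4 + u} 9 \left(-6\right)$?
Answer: $- \frac{288}{7} - \frac{72 i \sqrt{5}}{7} \approx -41.143 - 23.0 i$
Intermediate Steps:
$u = i \sqrt{5}$ ($u = \sqrt{-5} = i \sqrt{5} \approx 2.2361 i$)
$\frac{\left(-4 - -2\right) - 2}{-4 + u} 9 \left(-6\right) = \frac{\left(-4 - -2\right) - 2}{-4 + i \sqrt{5}} \cdot 9 \left(-6\right) = \frac{\left(-4 + 2\right) - 2}{-4 + i \sqrt{5}} \cdot 9 \left(-6\right) = \frac{-2 - 2}{-4 + i \sqrt{5}} \cdot 9 \left(-6\right) = - \frac{4}{-4 + i \sqrt{5}} \cdot 9 \left(-6\right) = - \frac{36}{-4 + i \sqrt{5}} \left(-6\right) = \frac{216}{-4 + i \sqrt{5}}$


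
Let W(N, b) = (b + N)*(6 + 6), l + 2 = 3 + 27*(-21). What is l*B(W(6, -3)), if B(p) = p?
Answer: -20376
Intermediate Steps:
l = -566 (l = -2 + (3 + 27*(-21)) = -2 + (3 - 567) = -2 - 564 = -566)
W(N, b) = 12*N + 12*b (W(N, b) = (N + b)*12 = 12*N + 12*b)
l*B(W(6, -3)) = -566*(12*6 + 12*(-3)) = -566*(72 - 36) = -566*36 = -20376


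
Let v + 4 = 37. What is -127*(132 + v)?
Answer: -20955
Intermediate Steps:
v = 33 (v = -4 + 37 = 33)
-127*(132 + v) = -127*(132 + 33) = -127*165 = -20955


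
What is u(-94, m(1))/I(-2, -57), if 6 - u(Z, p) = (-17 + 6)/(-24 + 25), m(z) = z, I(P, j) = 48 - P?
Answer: 17/50 ≈ 0.34000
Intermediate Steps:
u(Z, p) = 17 (u(Z, p) = 6 - (-17 + 6)/(-24 + 25) = 6 - (-11)/1 = 6 - (-11) = 6 - 1*(-11) = 6 + 11 = 17)
u(-94, m(1))/I(-2, -57) = 17/(48 - 1*(-2)) = 17/(48 + 2) = 17/50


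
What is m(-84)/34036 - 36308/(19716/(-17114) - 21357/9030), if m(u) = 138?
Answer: 52872829046527/5121788334 ≈ 10323.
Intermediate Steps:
m(-84)/34036 - 36308/(19716/(-17114) - 21357/9030) = 138/34036 - 36308/(19716/(-17114) - 21357/9030) = 138*(1/34036) - 36308/(19716*(-1/17114) - 21357*1/9030) = 69/17018 - 36308/(-9858/8557 - 1017/430) = 69/17018 - 36308/(-300963/85570) = 69/17018 - 36308*(-85570/300963) = 69/17018 + 3106875560/300963 = 52872829046527/5121788334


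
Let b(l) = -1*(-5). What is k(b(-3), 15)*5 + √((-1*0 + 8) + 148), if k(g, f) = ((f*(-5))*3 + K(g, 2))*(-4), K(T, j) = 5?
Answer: 4400 + 2*√39 ≈ 4412.5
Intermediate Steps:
b(l) = 5
k(g, f) = -20 + 60*f (k(g, f) = ((f*(-5))*3 + 5)*(-4) = (-5*f*3 + 5)*(-4) = (-15*f + 5)*(-4) = (5 - 15*f)*(-4) = -20 + 60*f)
k(b(-3), 15)*5 + √((-1*0 + 8) + 148) = (-20 + 60*15)*5 + √((-1*0 + 8) + 148) = (-20 + 900)*5 + √((0 + 8) + 148) = 880*5 + √(8 + 148) = 4400 + √156 = 4400 + 2*√39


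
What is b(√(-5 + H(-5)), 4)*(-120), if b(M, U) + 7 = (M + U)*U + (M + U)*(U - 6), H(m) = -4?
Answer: -120 - 720*I ≈ -120.0 - 720.0*I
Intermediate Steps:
b(M, U) = -7 + U*(M + U) + (-6 + U)*(M + U) (b(M, U) = -7 + ((M + U)*U + (M + U)*(U - 6)) = -7 + (U*(M + U) + (M + U)*(-6 + U)) = -7 + (U*(M + U) + (-6 + U)*(M + U)) = -7 + U*(M + U) + (-6 + U)*(M + U))
b(√(-5 + H(-5)), 4)*(-120) = (-7 - 6*√(-5 - 4) - 6*4 + 2*4² + 2*√(-5 - 4)*4)*(-120) = (-7 - 18*I - 24 + 2*16 + 2*√(-9)*4)*(-120) = (-7 - 18*I - 24 + 32 + 2*(3*I)*4)*(-120) = (-7 - 18*I - 24 + 32 + 24*I)*(-120) = (1 + 6*I)*(-120) = -120 - 720*I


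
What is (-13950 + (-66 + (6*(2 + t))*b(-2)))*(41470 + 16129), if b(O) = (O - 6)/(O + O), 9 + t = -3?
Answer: -814219464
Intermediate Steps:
t = -12 (t = -9 - 3 = -12)
b(O) = (-6 + O)/(2*O) (b(O) = (-6 + O)/((2*O)) = (-6 + O)*(1/(2*O)) = (-6 + O)/(2*O))
(-13950 + (-66 + (6*(2 + t))*b(-2)))*(41470 + 16129) = (-13950 + (-66 + (6*(2 - 12))*((1/2)*(-6 - 2)/(-2))))*(41470 + 16129) = (-13950 + (-66 + (6*(-10))*((1/2)*(-1/2)*(-8))))*57599 = (-13950 + (-66 - 60*2))*57599 = (-13950 + (-66 - 120))*57599 = (-13950 - 186)*57599 = -14136*57599 = -814219464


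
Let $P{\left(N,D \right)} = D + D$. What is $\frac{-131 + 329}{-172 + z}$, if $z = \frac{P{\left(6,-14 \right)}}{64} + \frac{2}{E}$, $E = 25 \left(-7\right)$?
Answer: $- \frac{554400}{482857} \approx -1.1482$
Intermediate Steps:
$P{\left(N,D \right)} = 2 D$
$E = -175$
$z = - \frac{1257}{2800}$ ($z = \frac{2 \left(-14\right)}{64} + \frac{2}{-175} = \left(-28\right) \frac{1}{64} + 2 \left(- \frac{1}{175}\right) = - \frac{7}{16} - \frac{2}{175} = - \frac{1257}{2800} \approx -0.44893$)
$\frac{-131 + 329}{-172 + z} = \frac{-131 + 329}{-172 - \frac{1257}{2800}} = \frac{198}{- \frac{482857}{2800}} = 198 \left(- \frac{2800}{482857}\right) = - \frac{554400}{482857}$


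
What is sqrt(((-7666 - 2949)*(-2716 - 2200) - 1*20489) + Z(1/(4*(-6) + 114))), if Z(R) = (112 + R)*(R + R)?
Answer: sqrt(422519113262)/90 ≈ 7222.4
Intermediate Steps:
Z(R) = 2*R*(112 + R) (Z(R) = (112 + R)*(2*R) = 2*R*(112 + R))
sqrt(((-7666 - 2949)*(-2716 - 2200) - 1*20489) + Z(1/(4*(-6) + 114))) = sqrt(((-7666 - 2949)*(-2716 - 2200) - 1*20489) + 2*(112 + 1/(4*(-6) + 114))/(4*(-6) + 114)) = sqrt((-10615*(-4916) - 20489) + 2*(112 + 1/(-24 + 114))/(-24 + 114)) = sqrt((52183340 - 20489) + 2*(112 + 1/90)/90) = sqrt(52162851 + 2*(1/90)*(112 + 1/90)) = sqrt(52162851 + 2*(1/90)*(10081/90)) = sqrt(52162851 + 10081/4050) = sqrt(211259556631/4050) = sqrt(422519113262)/90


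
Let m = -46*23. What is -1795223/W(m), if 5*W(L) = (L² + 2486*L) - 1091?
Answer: 1795223/302383 ≈ 5.9369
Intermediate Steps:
m = -1058
W(L) = -1091/5 + L²/5 + 2486*L/5 (W(L) = ((L² + 2486*L) - 1091)/5 = (-1091 + L² + 2486*L)/5 = -1091/5 + L²/5 + 2486*L/5)
-1795223/W(m) = -1795223/(-1091/5 + (⅕)*(-1058)² + (2486/5)*(-1058)) = -1795223/(-1091/5 + (⅕)*1119364 - 2630188/5) = -1795223/(-1091/5 + 1119364/5 - 2630188/5) = -1795223/(-302383) = -1795223*(-1/302383) = 1795223/302383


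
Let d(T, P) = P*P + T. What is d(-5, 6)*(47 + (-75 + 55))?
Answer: 837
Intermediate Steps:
d(T, P) = T + P² (d(T, P) = P² + T = T + P²)
d(-5, 6)*(47 + (-75 + 55)) = (-5 + 6²)*(47 + (-75 + 55)) = (-5 + 36)*(47 - 20) = 31*27 = 837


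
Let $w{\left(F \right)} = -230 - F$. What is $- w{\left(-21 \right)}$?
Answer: $209$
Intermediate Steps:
$- w{\left(-21 \right)} = - (-230 - -21) = - (-230 + 21) = \left(-1\right) \left(-209\right) = 209$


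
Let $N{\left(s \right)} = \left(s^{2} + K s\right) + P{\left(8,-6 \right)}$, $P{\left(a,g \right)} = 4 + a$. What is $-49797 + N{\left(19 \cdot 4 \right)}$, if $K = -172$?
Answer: $-57081$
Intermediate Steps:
$N{\left(s \right)} = 12 + s^{2} - 172 s$ ($N{\left(s \right)} = \left(s^{2} - 172 s\right) + \left(4 + 8\right) = \left(s^{2} - 172 s\right) + 12 = 12 + s^{2} - 172 s$)
$-49797 + N{\left(19 \cdot 4 \right)} = -49797 + \left(12 + \left(19 \cdot 4\right)^{2} - 172 \cdot 19 \cdot 4\right) = -49797 + \left(12 + 76^{2} - 13072\right) = -49797 + \left(12 + 5776 - 13072\right) = -49797 - 7284 = -57081$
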